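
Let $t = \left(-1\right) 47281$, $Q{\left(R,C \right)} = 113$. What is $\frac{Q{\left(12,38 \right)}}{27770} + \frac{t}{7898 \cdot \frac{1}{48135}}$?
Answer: $- \frac{15800233743119}{54831865} \approx -2.8816 \cdot 10^{5}$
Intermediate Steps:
$t = -47281$
$\frac{Q{\left(12,38 \right)}}{27770} + \frac{t}{7898 \cdot \frac{1}{48135}} = \frac{113}{27770} - \frac{47281}{7898 \cdot \frac{1}{48135}} = 113 \cdot \frac{1}{27770} - \frac{47281}{7898 \cdot \frac{1}{48135}} = \frac{113}{27770} - \frac{47281}{\frac{7898}{48135}} = \frac{113}{27770} - \frac{2275870935}{7898} = - \frac{15800233743119}{54831865}$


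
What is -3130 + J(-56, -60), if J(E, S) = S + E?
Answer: -3246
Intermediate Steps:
J(E, S) = E + S
-3130 + J(-56, -60) = -3130 + (-56 - 60) = -3130 - 116 = -3246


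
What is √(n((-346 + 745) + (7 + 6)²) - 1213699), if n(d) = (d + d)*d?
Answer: I*√568451 ≈ 753.96*I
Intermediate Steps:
n(d) = 2*d² (n(d) = (2*d)*d = 2*d²)
√(n((-346 + 745) + (7 + 6)²) - 1213699) = √(2*((-346 + 745) + (7 + 6)²)² - 1213699) = √(2*(399 + 13²)² - 1213699) = √(2*(399 + 169)² - 1213699) = √(2*568² - 1213699) = √(2*322624 - 1213699) = √(645248 - 1213699) = √(-568451) = I*√568451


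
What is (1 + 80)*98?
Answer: 7938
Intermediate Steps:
(1 + 80)*98 = 81*98 = 7938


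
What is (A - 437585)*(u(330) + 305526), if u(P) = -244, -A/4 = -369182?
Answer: 317231653326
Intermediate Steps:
A = 1476728 (A = -4*(-369182) = 1476728)
(A - 437585)*(u(330) + 305526) = (1476728 - 437585)*(-244 + 305526) = 1039143*305282 = 317231653326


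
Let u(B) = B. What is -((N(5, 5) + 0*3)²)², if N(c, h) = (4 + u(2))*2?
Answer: -20736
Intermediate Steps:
N(c, h) = 12 (N(c, h) = (4 + 2)*2 = 6*2 = 12)
-((N(5, 5) + 0*3)²)² = -((12 + 0*3)²)² = -((12 + 0)²)² = -(12²)² = -1*144² = -1*20736 = -20736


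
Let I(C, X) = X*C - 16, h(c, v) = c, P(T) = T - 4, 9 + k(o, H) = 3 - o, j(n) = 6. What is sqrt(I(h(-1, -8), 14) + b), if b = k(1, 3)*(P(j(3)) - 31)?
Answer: sqrt(173) ≈ 13.153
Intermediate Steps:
k(o, H) = -6 - o (k(o, H) = -9 + (3 - o) = -6 - o)
P(T) = -4 + T
I(C, X) = -16 + C*X (I(C, X) = C*X - 16 = -16 + C*X)
b = 203 (b = (-6 - 1*1)*((-4 + 6) - 31) = (-6 - 1)*(2 - 31) = -7*(-29) = 203)
sqrt(I(h(-1, -8), 14) + b) = sqrt((-16 - 1*14) + 203) = sqrt((-16 - 14) + 203) = sqrt(-30 + 203) = sqrt(173)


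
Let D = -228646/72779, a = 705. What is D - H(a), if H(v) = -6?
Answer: 208028/72779 ≈ 2.8584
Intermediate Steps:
D = -228646/72779 (D = -228646*1/72779 = -228646/72779 ≈ -3.1416)
D - H(a) = -228646/72779 - 1*(-6) = -228646/72779 + 6 = 208028/72779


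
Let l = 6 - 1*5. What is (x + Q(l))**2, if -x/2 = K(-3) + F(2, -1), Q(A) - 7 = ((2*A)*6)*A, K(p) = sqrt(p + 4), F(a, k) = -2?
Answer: 441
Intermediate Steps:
K(p) = sqrt(4 + p)
l = 1 (l = 6 - 5 = 1)
Q(A) = 7 + 12*A**2 (Q(A) = 7 + ((2*A)*6)*A = 7 + (12*A)*A = 7 + 12*A**2)
x = 2 (x = -2*(sqrt(4 - 3) - 2) = -2*(sqrt(1) - 2) = -2*(1 - 2) = -2*(-1) = 2)
(x + Q(l))**2 = (2 + (7 + 12*1**2))**2 = (2 + (7 + 12*1))**2 = (2 + (7 + 12))**2 = (2 + 19)**2 = 21**2 = 441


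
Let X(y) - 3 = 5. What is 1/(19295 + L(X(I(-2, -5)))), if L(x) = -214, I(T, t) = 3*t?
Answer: 1/19081 ≈ 5.2408e-5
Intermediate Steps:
X(y) = 8 (X(y) = 3 + 5 = 8)
1/(19295 + L(X(I(-2, -5)))) = 1/(19295 - 214) = 1/19081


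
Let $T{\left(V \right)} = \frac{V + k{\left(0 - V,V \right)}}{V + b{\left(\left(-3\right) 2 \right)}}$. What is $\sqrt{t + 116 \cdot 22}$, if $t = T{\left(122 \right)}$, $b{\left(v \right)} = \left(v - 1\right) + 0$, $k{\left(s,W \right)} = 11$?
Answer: $\frac{\sqrt{33765495}}{115} \approx 50.529$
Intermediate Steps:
$b{\left(v \right)} = -1 + v$ ($b{\left(v \right)} = \left(-1 + v\right) + 0 = -1 + v$)
$T{\left(V \right)} = \frac{11 + V}{-7 + V}$ ($T{\left(V \right)} = \frac{V + 11}{V - 7} = \frac{11 + V}{V - 7} = \frac{11 + V}{-7 + V}$)
$t = \frac{133}{115}$ ($t = \frac{11 + 122}{-7 + 122} = \frac{1}{115} \cdot 133 = \frac{133}{115} \approx 1.1565$)
$\sqrt{t + 116 \cdot 22} = \sqrt{\frac{133}{115} + 116 \cdot 22} = \sqrt{\frac{133}{115} + 2552} = \sqrt{\frac{293613}{115}} = \frac{\sqrt{33765495}}{115}$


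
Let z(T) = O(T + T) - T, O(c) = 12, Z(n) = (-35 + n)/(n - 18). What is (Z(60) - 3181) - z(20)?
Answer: -133241/42 ≈ -3172.4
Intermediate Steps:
Z(n) = (-35 + n)/(-18 + n)
z(T) = 12 - T
(Z(60) - 3181) - z(20) = ((-35 + 60)/(-18 + 60) - 3181) - (12 - 1*20) = (25/42 - 3181) - (12 - 20) = ((1/42)*25 - 3181) - 1*(-8) = (25/42 - 3181) + 8 = -133577/42 + 8 = -133241/42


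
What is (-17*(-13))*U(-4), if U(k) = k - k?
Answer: 0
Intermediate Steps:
U(k) = 0
(-17*(-13))*U(-4) = -17*(-13)*0 = 221*0 = 0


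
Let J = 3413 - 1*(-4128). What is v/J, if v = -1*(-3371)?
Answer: 3371/7541 ≈ 0.44702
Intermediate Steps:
J = 7541 (J = 3413 + 4128 = 7541)
v = 3371
v/J = 3371/7541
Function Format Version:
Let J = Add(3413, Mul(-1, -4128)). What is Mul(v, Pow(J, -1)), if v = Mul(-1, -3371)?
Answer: Rational(3371, 7541) ≈ 0.44702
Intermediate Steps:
J = 7541 (J = Add(3413, 4128) = 7541)
v = 3371
Mul(v, Pow(J, -1)) = Mul(3371, Pow(7541, -1)) = Mul(3371, Rational(1, 7541)) = Rational(3371, 7541)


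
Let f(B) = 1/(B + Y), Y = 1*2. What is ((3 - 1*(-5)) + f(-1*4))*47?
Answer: 705/2 ≈ 352.50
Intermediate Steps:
Y = 2
f(B) = 1/(2 + B) (f(B) = 1/(B + 2) = 1/(2 + B))
((3 - 1*(-5)) + f(-1*4))*47 = ((3 - 1*(-5)) + 1/(2 - 1*4))*47 = ((3 + 5) + 1/(2 - 4))*47 = (8 + 1/(-2))*47 = (8 - ½)*47 = (15/2)*47 = 705/2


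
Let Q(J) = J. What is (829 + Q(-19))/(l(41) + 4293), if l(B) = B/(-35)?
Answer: 14175/75107 ≈ 0.18873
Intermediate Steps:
l(B) = -B/35 (l(B) = B*(-1/35) = -B/35)
(829 + Q(-19))/(l(41) + 4293) = (829 - 19)/(-1/35*41 + 4293) = 810/(-41/35 + 4293) = 810/(150214/35) = 810*(35/150214) = 14175/75107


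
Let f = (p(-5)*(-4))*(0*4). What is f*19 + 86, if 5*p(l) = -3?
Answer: 86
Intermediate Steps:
p(l) = -3/5 (p(l) = (1/5)*(-3) = -3/5)
f = 0 (f = (-3/5*(-4))*(0*4) = (12/5)*0 = 0)
f*19 + 86 = 0*19 + 86 = 0 + 86 = 86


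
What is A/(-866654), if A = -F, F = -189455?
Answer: -189455/866654 ≈ -0.21861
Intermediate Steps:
A = 189455 (A = -1*(-189455) = 189455)
A/(-866654) = 189455/(-866654) = 189455*(-1/866654) = -189455/866654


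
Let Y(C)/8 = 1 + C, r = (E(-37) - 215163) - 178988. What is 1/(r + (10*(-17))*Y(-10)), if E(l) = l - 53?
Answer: -1/382001 ≈ -2.6178e-6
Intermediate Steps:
E(l) = -53 + l
r = -394241 (r = ((-53 - 37) - 215163) - 178988 = (-90 - 215163) - 178988 = -215253 - 178988 = -394241)
Y(C) = 8 + 8*C (Y(C) = 8*(1 + C) = 8 + 8*C)
1/(r + (10*(-17))*Y(-10)) = 1/(-394241 + (10*(-17))*(8 + 8*(-10))) = 1/(-394241 - 170*(8 - 80)) = 1/(-394241 - 170*(-72)) = 1/(-394241 + 12240) = 1/(-382001) = -1/382001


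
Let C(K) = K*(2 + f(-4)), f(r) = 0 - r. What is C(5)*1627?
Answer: 48810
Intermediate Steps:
f(r) = -r
C(K) = 6*K (C(K) = K*(2 - 1*(-4)) = K*(2 + 4) = K*6 = 6*K)
C(5)*1627 = (6*5)*1627 = 30*1627 = 48810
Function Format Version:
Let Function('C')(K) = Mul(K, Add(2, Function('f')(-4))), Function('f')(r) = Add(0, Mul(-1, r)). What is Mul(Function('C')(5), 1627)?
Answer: 48810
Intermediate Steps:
Function('f')(r) = Mul(-1, r)
Function('C')(K) = Mul(6, K) (Function('C')(K) = Mul(K, Add(2, Mul(-1, -4))) = Mul(K, Add(2, 4)) = Mul(K, 6) = Mul(6, K))
Mul(Function('C')(5), 1627) = Mul(Mul(6, 5), 1627) = Mul(30, 1627) = 48810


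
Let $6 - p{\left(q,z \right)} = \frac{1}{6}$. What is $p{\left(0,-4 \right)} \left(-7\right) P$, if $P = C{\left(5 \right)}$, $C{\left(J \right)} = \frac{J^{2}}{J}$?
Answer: $- \frac{1225}{6} \approx -204.17$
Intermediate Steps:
$p{\left(q,z \right)} = \frac{35}{6}$ ($p{\left(q,z \right)} = 6 - \frac{1}{6} = \frac{35}{6}$)
$C{\left(J \right)} = J$
$P = 5$
$p{\left(0,-4 \right)} \left(-7\right) P = \frac{35}{6} \left(-7\right) 5 = \left(- \frac{245}{6}\right) 5 = - \frac{1225}{6}$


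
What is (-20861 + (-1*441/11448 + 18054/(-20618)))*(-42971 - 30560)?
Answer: 20115381674991703/13113048 ≈ 1.5340e+9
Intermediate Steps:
(-20861 + (-1*441/11448 + 18054/(-20618)))*(-42971 - 30560) = (-20861 + (-441*1/11448 + 18054*(-1/20618)))*(-73531) = (-20861 + (-49/1272 - 9027/10309))*(-73531) = (-20861 - 11987485/13113048)*(-73531) = -273563281813/13113048*(-73531) = 20115381674991703/13113048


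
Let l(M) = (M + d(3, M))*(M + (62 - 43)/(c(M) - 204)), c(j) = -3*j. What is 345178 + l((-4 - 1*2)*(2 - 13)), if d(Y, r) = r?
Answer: 23710212/67 ≈ 3.5388e+5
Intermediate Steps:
l(M) = 2*M*(M + 19/(-204 - 3*M)) (l(M) = (M + M)*(M + (62 - 43)/(-3*M - 204)) = (2*M)*(M + 19/(-204 - 3*M)) = 2*M*(M + 19/(-204 - 3*M)))
345178 + l((-4 - 1*2)*(2 - 13)) = 345178 + 2*((-4 - 1*2)*(2 - 13))*(-19 + 3*((-4 - 1*2)*(2 - 13))² + 204*((-4 - 1*2)*(2 - 13)))/(3*(68 + (-4 - 1*2)*(2 - 13))) = 345178 + 2*((-4 - 2)*(-11))*(-19 + 3*((-4 - 2)*(-11))² + 204*((-4 - 2)*(-11)))/(3*(68 + (-4 - 2)*(-11))) = 345178 + 2*(-6*(-11))*(-19 + 3*(-6*(-11))² + 204*(-6*(-11)))/(3*(68 - 6*(-11))) = 345178 + (⅔)*66*(-19 + 3*66² + 204*66)/(68 + 66) = 345178 + (⅔)*66*(-19 + 3*4356 + 13464)/134 = 345178 + (⅔)*66*(1/134)*(-19 + 13068 + 13464) = 345178 + (⅔)*66*(1/134)*26513 = 345178 + 583286/67 = 23710212/67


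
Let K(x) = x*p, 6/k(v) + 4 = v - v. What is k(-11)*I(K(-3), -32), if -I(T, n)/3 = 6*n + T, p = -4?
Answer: -810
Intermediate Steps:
k(v) = -3/2 (k(v) = 6/(-4 + (v - v)) = 6/(-4 + 0) = 6/(-4) = 6*(-1/4) = -3/2)
K(x) = -4*x (K(x) = x*(-4) = -4*x)
I(T, n) = -18*n - 3*T (I(T, n) = -3*(6*n + T) = -3*(T + 6*n) = -18*n - 3*T)
k(-11)*I(K(-3), -32) = -3*(-18*(-32) - (-12)*(-3))/2 = -3*(576 - 3*12)/2 = -3*(576 - 36)/2 = -3/2*540 = -810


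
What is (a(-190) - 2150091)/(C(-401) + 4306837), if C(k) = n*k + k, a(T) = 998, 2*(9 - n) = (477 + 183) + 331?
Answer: -4298186/9003045 ≈ -0.47741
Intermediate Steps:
n = -973/2 (n = 9 - ((477 + 183) + 331)/2 = 9 - (660 + 331)/2 = 9 - 1/2*991 = 9 - 991/2 = -973/2 ≈ -486.50)
C(k) = -971*k/2 (C(k) = -973*k/2 + k = -971*k/2)
(a(-190) - 2150091)/(C(-401) + 4306837) = (998 - 2150091)/(-971/2*(-401) + 4306837) = -2149093/(389371/2 + 4306837) = -2149093/9003045/2 = -2149093*2/9003045 = -4298186/9003045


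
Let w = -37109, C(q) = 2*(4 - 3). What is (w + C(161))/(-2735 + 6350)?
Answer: -12369/1205 ≈ -10.265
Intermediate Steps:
C(q) = 2 (C(q) = 2*1 = 2)
(w + C(161))/(-2735 + 6350) = (-37109 + 2)/(-2735 + 6350) = -37107/3615 = -37107*1/3615 = -12369/1205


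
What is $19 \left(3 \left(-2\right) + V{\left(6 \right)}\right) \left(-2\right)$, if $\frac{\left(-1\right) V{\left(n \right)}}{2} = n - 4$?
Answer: $380$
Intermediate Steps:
$V{\left(n \right)} = 8 - 2 n$ ($V{\left(n \right)} = - 2 \left(n - 4\right) = - 2 \left(-4 + n\right) = 8 - 2 n$)
$19 \left(3 \left(-2\right) + V{\left(6 \right)}\right) \left(-2\right) = 19 \left(3 \left(-2\right) + \left(8 - 12\right)\right) \left(-2\right) = 19 \left(-6 + \left(8 - 12\right)\right) \left(-2\right) = 19 \left(-6 - 4\right) \left(-2\right) = 19 \left(-10\right) \left(-2\right) = \left(-190\right) \left(-2\right) = 380$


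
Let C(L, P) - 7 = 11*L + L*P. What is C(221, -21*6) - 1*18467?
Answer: -43875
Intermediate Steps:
C(L, P) = 7 + 11*L + L*P (C(L, P) = 7 + (11*L + L*P) = 7 + 11*L + L*P)
C(221, -21*6) - 1*18467 = (7 + 11*221 + 221*(-21*6)) - 1*18467 = (7 + 2431 + 221*(-126)) - 18467 = (7 + 2431 - 27846) - 18467 = -25408 - 18467 = -43875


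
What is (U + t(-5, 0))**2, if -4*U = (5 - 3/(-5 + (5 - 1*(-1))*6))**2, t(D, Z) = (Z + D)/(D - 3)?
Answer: 1714208409/59105344 ≈ 29.003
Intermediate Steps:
t(D, Z) = (D + Z)/(-3 + D)
U = -5776/961 (U = -(5 - 3/(-5 + (5 - 1*(-1))*6))**2/4 = -(5 - 3/(-5 + (5 + 1)*6))**2/4 = -(5 - 3/(-5 + 6*6))**2/4 = -(5 - 3/(-5 + 36))**2/4 = -(5 - 3/31)**2/4 = -(152/31)**2/4 = -1/4*23104/961 = -5776/961 ≈ -6.0104)
(U + t(-5, 0))**2 = (-5776/961 + (-5 + 0)/(-3 - 5))**2 = (-5776/961 - 5/(-8))**2 = (-5776/961 - 1/8*(-5))**2 = (-5776/961 + 5/8)**2 = (-41403/7688)**2 = 1714208409/59105344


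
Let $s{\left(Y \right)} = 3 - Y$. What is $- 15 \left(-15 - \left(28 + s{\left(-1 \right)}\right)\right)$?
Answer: $705$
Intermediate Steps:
$- 15 \left(-15 - \left(28 + s{\left(-1 \right)}\right)\right) = - 15 \left(-15 - \left(31 + 1\right)\right) = - 15 \left(-15 - 32\right) = \left(-15\right) \left(-47\right) = 705$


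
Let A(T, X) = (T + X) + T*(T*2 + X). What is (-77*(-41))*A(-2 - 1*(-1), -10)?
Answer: 3157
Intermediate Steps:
A(T, X) = T + X + T*(X + 2*T) (A(T, X) = (T + X) + T*(2*T + X) = (T + X) + T*(X + 2*T) = T + X + T*(X + 2*T))
(-77*(-41))*A(-2 - 1*(-1), -10) = (-77*(-41))*((-2 - 1*(-1)) - 10 + 2*(-2 - 1*(-1))² + (-2 - 1*(-1))*(-10)) = 3157*((-2 + 1) - 10 + 2*(-2 + 1)² + (-2 + 1)*(-10)) = 3157*(-1 - 10 + 2*(-1)² - 1*(-10)) = 3157*(-1 - 10 + 2*1 + 10) = 3157*(-1 - 10 + 2 + 10) = 3157*1 = 3157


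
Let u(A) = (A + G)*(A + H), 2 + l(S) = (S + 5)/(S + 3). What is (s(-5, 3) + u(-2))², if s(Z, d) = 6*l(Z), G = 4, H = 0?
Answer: 256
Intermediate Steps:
l(S) = -2 + (5 + S)/(3 + S) (l(S) = -2 + (S + 5)/(S + 3) = -2 + (5 + S)/(3 + S))
s(Z, d) = 6*(-1 - Z)/(3 + Z) (s(Z, d) = 6*((-1 - Z)/(3 + Z)) = 6*(-1 - Z)/(3 + Z))
u(A) = A*(4 + A) (u(A) = (A + 4)*(A + 0) = (4 + A)*A = A*(4 + A))
(s(-5, 3) + u(-2))² = (6*(-1 - 1*(-5))/(3 - 5) - 2*(4 - 2))² = (6*(-1 + 5)/(-2) - 2*2)² = (6*(-½)*4 - 4)² = (-12 - 4)² = (-16)² = 256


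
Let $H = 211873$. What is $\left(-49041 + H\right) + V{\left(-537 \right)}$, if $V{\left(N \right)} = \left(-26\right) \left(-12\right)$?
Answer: $163144$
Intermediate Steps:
$V{\left(N \right)} = 312$
$\left(-49041 + H\right) + V{\left(-537 \right)} = \left(-49041 + 211873\right) + 312 = 162832 + 312 = 163144$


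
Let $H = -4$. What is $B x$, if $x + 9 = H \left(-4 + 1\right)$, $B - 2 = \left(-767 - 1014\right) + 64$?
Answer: $-5145$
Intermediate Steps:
$B = -1715$ ($B = 2 + \left(\left(-767 - 1014\right) + 64\right) = 2 + \left(-1781 + 64\right) = 2 - 1717 = -1715$)
$x = 3$ ($x = -9 - 4 \left(-4 + 1\right) = -9 - -12 = -9 + 12 = 3$)
$B x = \left(-1715\right) 3 = -5145$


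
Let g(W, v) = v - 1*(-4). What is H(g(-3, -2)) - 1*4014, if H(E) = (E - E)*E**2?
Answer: -4014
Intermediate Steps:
g(W, v) = 4 + v (g(W, v) = v + 4 = 4 + v)
H(E) = 0 (H(E) = 0*E**2 = 0)
H(g(-3, -2)) - 1*4014 = 0 - 1*4014 = 0 - 4014 = -4014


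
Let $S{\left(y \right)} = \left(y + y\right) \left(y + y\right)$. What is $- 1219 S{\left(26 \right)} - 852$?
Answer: $-3297028$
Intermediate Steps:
$S{\left(y \right)} = 4 y^{2}$ ($S{\left(y \right)} = 2 y 2 y = 4 y^{2}$)
$- 1219 S{\left(26 \right)} - 852 = - 1219 \cdot 4 \cdot 26^{2} - 852 = - 1219 \cdot 4 \cdot 676 - 852 = \left(-1219\right) 2704 - 852 = -3296176 - 852 = -3297028$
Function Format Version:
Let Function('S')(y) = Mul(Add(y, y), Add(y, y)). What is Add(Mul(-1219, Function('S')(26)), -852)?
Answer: -3297028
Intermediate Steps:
Function('S')(y) = Mul(4, Pow(y, 2)) (Function('S')(y) = Mul(Mul(2, y), Mul(2, y)) = Mul(4, Pow(y, 2)))
Add(Mul(-1219, Function('S')(26)), -852) = Add(Mul(-1219, Mul(4, Pow(26, 2))), -852) = Add(Mul(-1219, Mul(4, 676)), -852) = Add(Mul(-1219, 2704), -852) = Add(-3296176, -852) = -3297028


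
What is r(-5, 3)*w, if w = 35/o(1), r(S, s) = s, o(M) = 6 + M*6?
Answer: 35/4 ≈ 8.7500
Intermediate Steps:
o(M) = 6 + 6*M
w = 35/12 (w = 35/(6 + 6*1) = 35/(6 + 6) = 35/12 ≈ 2.9167)
r(-5, 3)*w = 3*(35/12) = 35/4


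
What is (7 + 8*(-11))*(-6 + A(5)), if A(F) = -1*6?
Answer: 972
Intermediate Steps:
A(F) = -6
(7 + 8*(-11))*(-6 + A(5)) = (7 + 8*(-11))*(-6 - 6) = (7 - 88)*(-12) = -81*(-12) = 972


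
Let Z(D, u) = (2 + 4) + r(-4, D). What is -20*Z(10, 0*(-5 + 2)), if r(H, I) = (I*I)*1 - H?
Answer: -2200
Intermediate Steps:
r(H, I) = I² - H (r(H, I) = I²*1 - H = I² - H)
Z(D, u) = 10 + D² (Z(D, u) = (2 + 4) + (D² - 1*(-4)) = 6 + (D² + 4) = 6 + (4 + D²) = 10 + D²)
-20*Z(10, 0*(-5 + 2)) = -20*(10 + 10²) = -20*(10 + 100) = -20*110 = -2200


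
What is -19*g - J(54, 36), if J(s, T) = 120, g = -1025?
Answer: 19355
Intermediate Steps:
-19*g - J(54, 36) = -19*(-1025) - 1*120 = 19475 - 120 = 19355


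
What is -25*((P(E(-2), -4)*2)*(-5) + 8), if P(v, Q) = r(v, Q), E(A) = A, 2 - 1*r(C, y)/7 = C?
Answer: 6800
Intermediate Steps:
r(C, y) = 14 - 7*C
P(v, Q) = 14 - 7*v
-25*((P(E(-2), -4)*2)*(-5) + 8) = -25*(((14 - 7*(-2))*2)*(-5) + 8) = -25*(((14 + 14)*2)*(-5) + 8) = -25*((28*2)*(-5) + 8) = -25*(56*(-5) + 8) = -25*(-280 + 8) = -25*(-272) = 6800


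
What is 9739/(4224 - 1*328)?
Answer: 9739/3896 ≈ 2.4997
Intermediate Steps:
9739/(4224 - 1*328) = 9739/(4224 - 328) = 9739/3896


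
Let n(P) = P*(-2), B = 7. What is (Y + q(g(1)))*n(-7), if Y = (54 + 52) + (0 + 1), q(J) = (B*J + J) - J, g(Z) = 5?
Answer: 1988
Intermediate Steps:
n(P) = -2*P
q(J) = 7*J (q(J) = (7*J + J) - J = 8*J - J = 7*J)
Y = 107 (Y = 106 + 1 = 107)
(Y + q(g(1)))*n(-7) = (107 + 7*5)*(-2*(-7)) = (107 + 35)*14 = 142*14 = 1988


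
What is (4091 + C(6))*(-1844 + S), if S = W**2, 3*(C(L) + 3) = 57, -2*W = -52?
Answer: -4796976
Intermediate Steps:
W = 26 (W = -1/2*(-52) = 26)
C(L) = 16 (C(L) = -3 + (1/3)*57 = -3 + 19 = 16)
S = 676 (S = 26**2 = 676)
(4091 + C(6))*(-1844 + S) = (4091 + 16)*(-1844 + 676) = 4107*(-1168) = -4796976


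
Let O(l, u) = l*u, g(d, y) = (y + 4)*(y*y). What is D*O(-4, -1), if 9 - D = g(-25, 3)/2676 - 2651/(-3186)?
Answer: 11572805/355239 ≈ 32.578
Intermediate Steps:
g(d, y) = y²*(4 + y) (g(d, y) = (4 + y)*y² = y²*(4 + y))
D = 11572805/1420956 (D = 9 - ((3²*(4 + 3))/2676 - 2651/(-3186)) = 9 - ((9*7)*(1/2676) - 2651*(-1/3186)) = 9 - (63*(1/2676) + 2651/3186) = 9 - (21/892 + 2651/3186) = 9 - 1*1215799/1420956 = 9 - 1215799/1420956 = 11572805/1420956 ≈ 8.1444)
D*O(-4, -1) = 11572805*(-4*(-1))/1420956 = (11572805/1420956)*4 = 11572805/355239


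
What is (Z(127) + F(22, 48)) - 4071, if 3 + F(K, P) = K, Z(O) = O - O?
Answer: -4052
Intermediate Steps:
Z(O) = 0
F(K, P) = -3 + K
(Z(127) + F(22, 48)) - 4071 = (0 + (-3 + 22)) - 4071 = (0 + 19) - 4071 = 19 - 4071 = -4052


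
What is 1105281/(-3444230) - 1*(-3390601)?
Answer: 11678008576949/3444230 ≈ 3.3906e+6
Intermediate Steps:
1105281/(-3444230) - 1*(-3390601) = 1105281*(-1/3444230) + 3390601 = -1105281/3444230 + 3390601 = 11678008576949/3444230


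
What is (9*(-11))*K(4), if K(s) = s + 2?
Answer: -594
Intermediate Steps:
K(s) = 2 + s
(9*(-11))*K(4) = (9*(-11))*(2 + 4) = -99*6 = -594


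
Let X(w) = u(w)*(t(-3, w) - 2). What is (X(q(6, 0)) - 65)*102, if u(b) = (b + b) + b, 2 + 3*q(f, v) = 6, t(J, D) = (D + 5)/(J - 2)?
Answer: -39814/5 ≈ -7962.8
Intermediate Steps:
t(J, D) = (5 + D)/(-2 + J)
q(f, v) = 4/3 (q(f, v) = -⅔ + (⅓)*6 = -⅔ + 2 = 4/3)
u(b) = 3*b (u(b) = 2*b + b = 3*b)
X(w) = 3*w*(-3 - w/5) (X(w) = (3*w)*((5 + w)/(-2 - 3) - 2) = (3*w)*((5 + w)/(-5) - 2) = (3*w)*(-(5 + w)/5 - 2) = (3*w)*((-1 - w/5) - 2) = (3*w)*(-3 - w/5) = 3*w*(-3 - w/5))
(X(q(6, 0)) - 65)*102 = (-⅗*4/3*(15 + 4/3) - 65)*102 = (-⅗*4/3*49/3 - 65)*102 = (-196/15 - 65)*102 = -1171/15*102 = -39814/5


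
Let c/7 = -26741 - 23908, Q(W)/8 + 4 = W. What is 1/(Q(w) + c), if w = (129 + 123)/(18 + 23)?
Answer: -41/14535559 ≈ -2.8207e-6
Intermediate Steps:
w = 252/41 ≈ 6.1463
Q(W) = -32 + 8*W
c = -354543 (c = 7*(-26741 - 23908) = 7*(-50649) = -354543)
1/(Q(w) + c) = 1/((-32 + 8*(252/41)) - 354543) = 1/((-32 + 2016/41) - 354543) = 1/(704/41 - 354543) = 1/(-14535559/41) = -41/14535559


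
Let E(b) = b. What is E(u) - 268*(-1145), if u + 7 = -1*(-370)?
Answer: 307223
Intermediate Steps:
u = 363 (u = -7 - 1*(-370) = -7 + 370 = 363)
E(u) - 268*(-1145) = 363 - 268*(-1145) = 363 - 1*(-306860) = 363 + 306860 = 307223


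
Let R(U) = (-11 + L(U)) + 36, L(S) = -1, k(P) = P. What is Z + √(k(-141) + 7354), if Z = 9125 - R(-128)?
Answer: 9101 + √7213 ≈ 9185.9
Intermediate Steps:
R(U) = 24 (R(U) = (-11 - 1) + 36 = -12 + 36 = 24)
Z = 9101 (Z = 9125 - 1*24 = 9125 - 24 = 9101)
Z + √(k(-141) + 7354) = 9101 + √(-141 + 7354) = 9101 + √7213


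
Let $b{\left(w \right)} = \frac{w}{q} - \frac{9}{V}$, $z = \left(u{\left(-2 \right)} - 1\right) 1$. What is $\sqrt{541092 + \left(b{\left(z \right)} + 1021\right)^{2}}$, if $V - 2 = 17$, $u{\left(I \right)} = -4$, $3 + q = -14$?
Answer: $\frac{\sqrt{165170162893}}{323} \approx 1258.2$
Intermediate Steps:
$q = -17$ ($q = -3 - 14 = -17$)
$V = 19$ ($V = 2 + 17 = 19$)
$z = -5$ ($z = \left(-4 - 1\right) 1 = \left(-5\right) 1 = -5$)
$b{\left(w \right)} = - \frac{9}{19} - \frac{w}{17}$ ($b{\left(w \right)} = \frac{w}{-17} - \frac{9}{19} = w \left(- \frac{1}{17}\right) - \frac{9}{19} = - \frac{w}{17} - \frac{9}{19} = - \frac{9}{19} - \frac{w}{17}$)
$\sqrt{541092 + \left(b{\left(z \right)} + 1021\right)^{2}} = \sqrt{541092 + \left(\left(- \frac{9}{19} - - \frac{5}{17}\right) + 1021\right)^{2}} = \sqrt{541092 + \left(\left(- \frac{9}{19} + \frac{5}{17}\right) + 1021\right)^{2}} = \sqrt{541092 + \left(- \frac{58}{323} + 1021\right)^{2}} = \sqrt{541092 + \left(\frac{329725}{323}\right)^{2}} = \sqrt{541092 + \frac{108718575625}{104329}} = \sqrt{\frac{165170162893}{104329}} = \frac{\sqrt{165170162893}}{323}$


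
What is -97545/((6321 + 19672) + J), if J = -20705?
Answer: -97545/5288 ≈ -18.446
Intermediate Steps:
-97545/((6321 + 19672) + J) = -97545/((6321 + 19672) - 20705) = -97545/(25993 - 20705) = -97545/5288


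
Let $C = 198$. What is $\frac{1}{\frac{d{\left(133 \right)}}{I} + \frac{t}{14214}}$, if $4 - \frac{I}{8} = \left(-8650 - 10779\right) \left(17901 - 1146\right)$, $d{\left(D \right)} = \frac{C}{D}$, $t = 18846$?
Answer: $\frac{410271716872892}{543969380858319} \approx 0.75422$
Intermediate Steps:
$d{\left(D \right)} = \frac{198}{D}$
$I = 2604263192$ ($I = 32 - 8 \left(-8650 - 10779\right) \left(17901 - 1146\right) = 32 - 8 \left(\left(-19429\right) 16755\right) = 32 - -2604263160 = 32 + 2604263160 = 2604263192$)
$\frac{1}{\frac{d{\left(133 \right)}}{I} + \frac{t}{14214}} = \frac{1}{\frac{198 \cdot \frac{1}{133}}{2604263192} + \frac{18846}{14214}} = \frac{1}{198 \cdot \frac{1}{133} \cdot \frac{1}{2604263192} + 18846 \cdot \frac{1}{14214}} = \frac{1}{\frac{198}{133} \cdot \frac{1}{2604263192} + \frac{3141}{2369}} = \frac{1}{\frac{99}{173183502268} + \frac{3141}{2369}} = \frac{1}{\frac{543969380858319}{410271716872892}} = \frac{410271716872892}{543969380858319}$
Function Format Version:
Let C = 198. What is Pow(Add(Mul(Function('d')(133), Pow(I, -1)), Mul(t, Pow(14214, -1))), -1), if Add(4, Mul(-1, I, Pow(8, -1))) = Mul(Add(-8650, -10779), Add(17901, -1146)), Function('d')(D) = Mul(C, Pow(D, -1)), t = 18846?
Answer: Rational(410271716872892, 543969380858319) ≈ 0.75422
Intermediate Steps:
Function('d')(D) = Mul(198, Pow(D, -1))
I = 2604263192 (I = Add(32, Mul(-8, Mul(Add(-8650, -10779), Add(17901, -1146)))) = Add(32, Mul(-8, Mul(-19429, 16755))) = Add(32, Mul(-8, -325532895)) = Add(32, 2604263160) = 2604263192)
Pow(Add(Mul(Function('d')(133), Pow(I, -1)), Mul(t, Pow(14214, -1))), -1) = Pow(Add(Mul(Mul(198, Pow(133, -1)), Pow(2604263192, -1)), Mul(18846, Pow(14214, -1))), -1) = Pow(Add(Mul(Mul(198, Rational(1, 133)), Rational(1, 2604263192)), Mul(18846, Rational(1, 14214))), -1) = Pow(Add(Mul(Rational(198, 133), Rational(1, 2604263192)), Rational(3141, 2369)), -1) = Pow(Add(Rational(99, 173183502268), Rational(3141, 2369)), -1) = Pow(Rational(543969380858319, 410271716872892), -1) = Rational(410271716872892, 543969380858319)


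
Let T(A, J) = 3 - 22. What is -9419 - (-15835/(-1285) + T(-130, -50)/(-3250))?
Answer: -7877517383/835250 ≈ -9431.3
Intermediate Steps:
T(A, J) = -19
-9419 - (-15835/(-1285) + T(-130, -50)/(-3250)) = -9419 - (-15835/(-1285) - 19/(-3250)) = -9419 - (-15835*(-1/1285) - 19*(-1/3250)) = -9419 - (3167/257 + 19/3250) = -9419 - 1*10297633/835250 = -9419 - 10297633/835250 = -7877517383/835250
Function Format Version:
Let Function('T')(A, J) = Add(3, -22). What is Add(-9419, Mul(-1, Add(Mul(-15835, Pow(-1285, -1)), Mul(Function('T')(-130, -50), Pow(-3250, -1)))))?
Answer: Rational(-7877517383, 835250) ≈ -9431.3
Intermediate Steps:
Function('T')(A, J) = -19
Add(-9419, Mul(-1, Add(Mul(-15835, Pow(-1285, -1)), Mul(Function('T')(-130, -50), Pow(-3250, -1))))) = Add(-9419, Mul(-1, Add(Mul(-15835, Pow(-1285, -1)), Mul(-19, Pow(-3250, -1))))) = Add(-9419, Mul(-1, Add(Mul(-15835, Rational(-1, 1285)), Mul(-19, Rational(-1, 3250))))) = Add(-9419, Mul(-1, Add(Rational(3167, 257), Rational(19, 3250)))) = Add(-9419, Mul(-1, Rational(10297633, 835250))) = Add(-9419, Rational(-10297633, 835250)) = Rational(-7877517383, 835250)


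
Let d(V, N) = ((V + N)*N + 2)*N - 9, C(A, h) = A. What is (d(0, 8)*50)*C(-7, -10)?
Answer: -181650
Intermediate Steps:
d(V, N) = -9 + N*(2 + N*(N + V)) (d(V, N) = ((N + V)*N + 2)*N - 9 = (N*(N + V) + 2)*N - 9 = (2 + N*(N + V))*N - 9 = N*(2 + N*(N + V)) - 9 = -9 + N*(2 + N*(N + V)))
(d(0, 8)*50)*C(-7, -10) = ((-9 + 8**3 + 2*8 + 0*8**2)*50)*(-7) = ((-9 + 512 + 16 + 0*64)*50)*(-7) = ((-9 + 512 + 16 + 0)*50)*(-7) = (519*50)*(-7) = 25950*(-7) = -181650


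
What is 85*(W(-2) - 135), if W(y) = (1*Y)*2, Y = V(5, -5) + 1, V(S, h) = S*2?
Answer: -9605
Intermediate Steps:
V(S, h) = 2*S
Y = 11 (Y = 2*5 + 1 = 10 + 1 = 11)
W(y) = 22 (W(y) = (1*11)*2 = 11*2 = 22)
85*(W(-2) - 135) = 85*(22 - 135) = 85*(-113) = -9605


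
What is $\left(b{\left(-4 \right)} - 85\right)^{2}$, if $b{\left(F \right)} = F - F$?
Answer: $7225$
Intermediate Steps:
$b{\left(F \right)} = 0$
$\left(b{\left(-4 \right)} - 85\right)^{2} = \left(0 - 85\right)^{2} = \left(-85\right)^{2} = 7225$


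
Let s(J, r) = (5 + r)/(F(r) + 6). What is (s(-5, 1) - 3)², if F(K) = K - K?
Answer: 4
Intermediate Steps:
F(K) = 0
s(J, r) = ⅚ + r/6 (s(J, r) = (5 + r)/(0 + 6) = (5 + r)/6 = (5 + r)*(⅙) = ⅚ + r/6)
(s(-5, 1) - 3)² = ((⅚ + (⅙)*1) - 3)² = ((⅚ + ⅙) - 3)² = (1 - 3)² = (-2)² = 4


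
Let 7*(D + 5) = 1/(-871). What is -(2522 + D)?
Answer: -15346148/6097 ≈ -2517.0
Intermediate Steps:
D = -30486/6097 (D = -5 + (1/7)/(-871) = -5 + (1/7)*(-1/871) = -5 - 1/6097 = -30486/6097 ≈ -5.0002)
-(2522 + D) = -(2522 - 30486/6097) = -1*15346148/6097 = -15346148/6097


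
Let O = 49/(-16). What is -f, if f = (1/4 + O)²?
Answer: -2025/256 ≈ -7.9102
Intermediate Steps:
O = -49/16 (O = 49*(-1/16) = -49/16 ≈ -3.0625)
f = 2025/256 (f = (1/4 - 49/16)² = (¼ - 49/16)² = (-45/16)² = 2025/256 ≈ 7.9102)
-f = -1*2025/256 = -2025/256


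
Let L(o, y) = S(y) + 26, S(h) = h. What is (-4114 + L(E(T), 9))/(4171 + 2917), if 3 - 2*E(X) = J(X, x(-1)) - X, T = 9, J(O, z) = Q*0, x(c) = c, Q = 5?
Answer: -4079/7088 ≈ -0.57548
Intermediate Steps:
J(O, z) = 0 (J(O, z) = 5*0 = 0)
E(X) = 3/2 + X/2 (E(X) = 3/2 - (0 - X)/2 = 3/2 - (-1)*X/2 = 3/2 + X/2)
L(o, y) = 26 + y (L(o, y) = y + 26 = 26 + y)
(-4114 + L(E(T), 9))/(4171 + 2917) = (-4114 + (26 + 9))/(4171 + 2917) = (-4114 + 35)/7088 = -4079*1/7088 = -4079/7088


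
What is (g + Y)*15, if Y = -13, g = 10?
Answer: -45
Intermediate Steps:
(g + Y)*15 = (10 - 13)*15 = -3*15 = -45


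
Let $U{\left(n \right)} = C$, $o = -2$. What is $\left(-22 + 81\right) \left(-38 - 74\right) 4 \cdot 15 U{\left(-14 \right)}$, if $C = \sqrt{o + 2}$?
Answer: $0$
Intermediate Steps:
$C = 0$ ($C = \sqrt{-2 + 2} = \sqrt{0} = 0$)
$U{\left(n \right)} = 0$
$\left(-22 + 81\right) \left(-38 - 74\right) 4 \cdot 15 U{\left(-14 \right)} = \left(-22 + 81\right) \left(-38 - 74\right) 4 \cdot 15 \cdot 0 = 59 \left(-112\right) 60 \cdot 0 = \left(-6608\right) 60 \cdot 0 = \left(-396480\right) 0 = 0$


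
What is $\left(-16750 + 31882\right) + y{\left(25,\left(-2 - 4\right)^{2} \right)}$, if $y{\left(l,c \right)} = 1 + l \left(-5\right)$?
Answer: $15008$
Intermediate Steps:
$y{\left(l,c \right)} = 1 - 5 l$
$\left(-16750 + 31882\right) + y{\left(25,\left(-2 - 4\right)^{2} \right)} = \left(-16750 + 31882\right) + \left(1 - 125\right) = 15132 + \left(1 - 125\right) = 15132 - 124 = 15008$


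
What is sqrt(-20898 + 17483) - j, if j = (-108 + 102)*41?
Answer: 246 + I*sqrt(3415) ≈ 246.0 + 58.438*I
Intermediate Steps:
j = -246 (j = -6*41 = -246)
sqrt(-20898 + 17483) - j = sqrt(-20898 + 17483) - 1*(-246) = sqrt(-3415) + 246 = I*sqrt(3415) + 246 = 246 + I*sqrt(3415)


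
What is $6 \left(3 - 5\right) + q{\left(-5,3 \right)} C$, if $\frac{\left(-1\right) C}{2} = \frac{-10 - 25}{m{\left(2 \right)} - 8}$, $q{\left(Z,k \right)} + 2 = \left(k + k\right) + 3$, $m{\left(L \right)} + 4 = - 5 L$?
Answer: $- \frac{377}{11} \approx -34.273$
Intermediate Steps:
$m{\left(L \right)} = -4 - 5 L$
$q{\left(Z,k \right)} = 1 + 2 k$ ($q{\left(Z,k \right)} = -2 + \left(\left(k + k\right) + 3\right) = -2 + \left(2 k + 3\right) = -2 + \left(3 + 2 k\right) = 1 + 2 k$)
$C = - \frac{35}{11}$ ($C = - 2 \frac{-10 - 25}{\left(-4 - 10\right) - 8} = - 2 \left(- \frac{35}{\left(-4 - 10\right) - 8}\right) = - 2 \left(- \frac{35}{-14 - 8}\right) = - 2 \left(- \frac{35}{-22}\right) = - 2 \left(\left(-35\right) \left(- \frac{1}{22}\right)\right) = \left(-2\right) \frac{35}{22} = - \frac{35}{11} \approx -3.1818$)
$6 \left(3 - 5\right) + q{\left(-5,3 \right)} C = 6 \left(3 - 5\right) + \left(1 + 2 \cdot 3\right) \left(- \frac{35}{11}\right) = 6 \left(-2\right) + \left(1 + 6\right) \left(- \frac{35}{11}\right) = -12 + 7 \left(- \frac{35}{11}\right) = -12 - \frac{245}{11} = - \frac{377}{11}$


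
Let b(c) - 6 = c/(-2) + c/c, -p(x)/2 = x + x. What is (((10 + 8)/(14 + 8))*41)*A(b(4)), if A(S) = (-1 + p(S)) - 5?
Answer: -9594/11 ≈ -872.18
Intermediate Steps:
p(x) = -4*x (p(x) = -2*(x + x) = -4*x)
b(c) = 7 - c/2 (b(c) = 6 + (c/(-2) + c/c) = 6 + (c*(-½) + 1) = 6 + (-c/2 + 1) = 6 + (1 - c/2) = 7 - c/2)
A(S) = -6 - 4*S (A(S) = (-1 - 4*S) - 5 = -6 - 4*S)
(((10 + 8)/(14 + 8))*41)*A(b(4)) = (((10 + 8)/(14 + 8))*41)*(-6 - 4*(7 - ½*4)) = ((18/22)*41)*(-6 - 4*(7 - 2)) = ((18*(1/22))*41)*(-6 - 4*5) = ((9/11)*41)*(-6 - 20) = (369/11)*(-26) = -9594/11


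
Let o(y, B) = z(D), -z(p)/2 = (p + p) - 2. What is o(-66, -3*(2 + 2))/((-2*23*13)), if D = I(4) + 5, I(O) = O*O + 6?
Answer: 4/23 ≈ 0.17391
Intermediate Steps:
I(O) = 6 + O² (I(O) = O² + 6 = 6 + O²)
D = 27 (D = (6 + 4²) + 5 = (6 + 16) + 5 = 22 + 5 = 27)
z(p) = 4 - 4*p (z(p) = -2*((p + p) - 2) = -2*(2*p - 2) = -2*(-2 + 2*p) = 4 - 4*p)
o(y, B) = -104 (o(y, B) = 4 - 4*27 = 4 - 108 = -104)
o(-66, -3*(2 + 2))/((-2*23*13)) = -104/(-2*23*13) = -104/((-46*13)) = -104/(-598) = -104*(-1/598) = 4/23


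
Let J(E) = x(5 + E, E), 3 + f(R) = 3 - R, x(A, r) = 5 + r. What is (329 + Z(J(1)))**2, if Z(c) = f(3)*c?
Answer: 96721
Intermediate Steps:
f(R) = -R (f(R) = -3 + (3 - R) = -R)
J(E) = 5 + E
Z(c) = -3*c (Z(c) = (-1*3)*c = -3*c)
(329 + Z(J(1)))**2 = (329 - 3*(5 + 1))**2 = (329 - 3*6)**2 = (329 - 18)**2 = 311**2 = 96721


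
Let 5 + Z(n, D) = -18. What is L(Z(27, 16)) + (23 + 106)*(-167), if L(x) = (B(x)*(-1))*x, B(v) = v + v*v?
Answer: -9905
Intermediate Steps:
B(v) = v + v**2
Z(n, D) = -23 (Z(n, D) = -5 - 18 = -23)
L(x) = -x**2*(1 + x) (L(x) = ((x*(1 + x))*(-1))*x = (-x*(1 + x))*x = -x**2*(1 + x))
L(Z(27, 16)) + (23 + 106)*(-167) = (-23)**2*(-1 - 1*(-23)) + (23 + 106)*(-167) = 529*(-1 + 23) + 129*(-167) = 529*22 - 21543 = 11638 - 21543 = -9905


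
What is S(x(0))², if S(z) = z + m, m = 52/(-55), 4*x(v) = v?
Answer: 2704/3025 ≈ 0.89388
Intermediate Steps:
x(v) = v/4
m = -52/55 (m = 52*(-1/55) = -52/55 ≈ -0.94545)
S(z) = -52/55 + z (S(z) = z - 52/55 = -52/55 + z)
S(x(0))² = (-52/55 + (¼)*0)² = (-52/55 + 0)² = (-52/55)² = 2704/3025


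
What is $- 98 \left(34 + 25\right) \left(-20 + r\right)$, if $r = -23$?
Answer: $248626$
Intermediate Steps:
$- 98 \left(34 + 25\right) \left(-20 + r\right) = - 98 \left(34 + 25\right) \left(-20 - 23\right) = \left(-98\right) 59 \left(-43\right) = \left(-5782\right) \left(-43\right) = 248626$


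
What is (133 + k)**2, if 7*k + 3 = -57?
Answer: 758641/49 ≈ 15482.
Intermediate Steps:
k = -60/7 (k = -3/7 + (1/7)*(-57) = -3/7 - 57/7 = -60/7 ≈ -8.5714)
(133 + k)**2 = (133 - 60/7)**2 = (871/7)**2 = 758641/49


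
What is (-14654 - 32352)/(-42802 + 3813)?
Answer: 47006/38989 ≈ 1.2056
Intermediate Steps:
(-14654 - 32352)/(-42802 + 3813) = -47006/(-38989) = -47006*(-1/38989) = 47006/38989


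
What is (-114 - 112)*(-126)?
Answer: 28476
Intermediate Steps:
(-114 - 112)*(-126) = -226*(-126) = 28476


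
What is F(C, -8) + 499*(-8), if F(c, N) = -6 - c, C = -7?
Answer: -3991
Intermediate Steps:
F(C, -8) + 499*(-8) = (-6 - 1*(-7)) + 499*(-8) = (-6 + 7) - 3992 = 1 - 3992 = -3991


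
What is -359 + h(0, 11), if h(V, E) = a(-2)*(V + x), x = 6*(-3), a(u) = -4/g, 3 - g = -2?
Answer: -1723/5 ≈ -344.60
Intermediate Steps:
g = 5 (g = 3 - 1*(-2) = 3 + 2 = 5)
a(u) = -⅘ (a(u) = -4/5 = -4*⅕ = -⅘)
x = -18
h(V, E) = 72/5 - 4*V/5 (h(V, E) = -4*(V - 18)/5 = -4*(-18 + V)/5 = 72/5 - 4*V/5)
-359 + h(0, 11) = -359 + (72/5 - ⅘*0) = -359 + (72/5 + 0) = -359 + 72/5 = -1723/5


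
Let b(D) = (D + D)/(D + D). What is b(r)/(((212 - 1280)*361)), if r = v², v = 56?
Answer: -1/385548 ≈ -2.5937e-6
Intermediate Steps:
r = 3136 (r = 56² = 3136)
b(D) = 1 (b(D) = (2*D)/((2*D)) = (2*D)*(1/(2*D)) = 1)
b(r)/(((212 - 1280)*361)) = 1/((212 - 1280)*361) = 1/(-1068*361) = 1/(-385548) = 1*(-1/385548) = -1/385548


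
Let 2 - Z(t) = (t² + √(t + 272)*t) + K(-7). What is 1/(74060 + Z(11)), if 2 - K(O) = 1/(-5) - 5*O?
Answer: 1849345/136802221086 + 275*√283/136802221086 ≈ 1.3552e-5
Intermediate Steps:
K(O) = 11/5 + 5*O (K(O) = 2 - (1/(-5) - 5*O) = 2 - (-⅕ - 5*O) = 2 + (⅕ + 5*O) = 11/5 + 5*O)
Z(t) = 174/5 - t² - t*√(272 + t) (Z(t) = 2 - ((t² + √(t + 272)*t) + (11/5 + 5*(-7))) = 2 - ((t² + √(272 + t)*t) + (11/5 - 35)) = 2 - ((t² + t*√(272 + t)) - 164/5) = 2 - (-164/5 + t² + t*√(272 + t)) = 2 + (164/5 - t² - t*√(272 + t)) = 174/5 - t² - t*√(272 + t))
1/(74060 + Z(11)) = 1/(74060 + (174/5 - 1*11² - 1*11*√(272 + 11))) = 1/(74060 + (174/5 - 1*121 - 1*11*√283)) = 1/(74060 + (174/5 - 121 - 11*√283)) = 1/(74060 + (-431/5 - 11*√283)) = 1/(369869/5 - 11*√283)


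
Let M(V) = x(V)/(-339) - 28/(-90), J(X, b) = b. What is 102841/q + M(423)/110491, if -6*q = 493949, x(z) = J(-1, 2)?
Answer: -346684513835962/277523632906515 ≈ -1.2492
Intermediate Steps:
x(z) = 2
M(V) = 1552/5085 (M(V) = 2/(-339) - 28/(-90) = 2*(-1/339) - 28*(-1/90) = -2/339 + 14/45 = 1552/5085)
q = -493949/6 (q = -⅙*493949 = -493949/6 ≈ -82325.)
102841/q + M(423)/110491 = 102841/(-493949/6) + (1552/5085)/110491 = 102841*(-6/493949) + (1552/5085)*(1/110491) = -617046/493949 + 1552/561846735 = -346684513835962/277523632906515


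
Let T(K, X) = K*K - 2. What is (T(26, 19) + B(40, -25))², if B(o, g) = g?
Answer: 421201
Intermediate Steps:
T(K, X) = -2 + K² (T(K, X) = K² - 2 = -2 + K²)
(T(26, 19) + B(40, -25))² = ((-2 + 26²) - 25)² = ((-2 + 676) - 25)² = (674 - 25)² = 649² = 421201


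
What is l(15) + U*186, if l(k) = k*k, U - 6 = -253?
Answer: -45717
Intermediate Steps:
U = -247 (U = 6 - 253 = -247)
l(k) = k**2
l(15) + U*186 = 15**2 - 247*186 = 225 - 45942 = -45717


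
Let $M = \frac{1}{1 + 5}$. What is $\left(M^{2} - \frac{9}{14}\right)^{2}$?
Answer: $\frac{24025}{63504} \approx 0.37832$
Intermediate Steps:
$M = \frac{1}{6} \approx 0.16667$
$\left(M^{2} - \frac{9}{14}\right)^{2} = \left(\left(\frac{1}{6}\right)^{2} - \frac{9}{14}\right)^{2} = \left(\frac{1}{36} - \frac{9}{14}\right)^{2} = \left(- \frac{155}{252}\right)^{2} = \frac{24025}{63504}$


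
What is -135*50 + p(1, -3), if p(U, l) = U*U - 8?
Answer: -6757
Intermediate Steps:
p(U, l) = -8 + U**2 (p(U, l) = U**2 - 8 = -8 + U**2)
-135*50 + p(1, -3) = -135*50 + (-8 + 1**2) = -6750 + (-8 + 1) = -6750 - 7 = -6757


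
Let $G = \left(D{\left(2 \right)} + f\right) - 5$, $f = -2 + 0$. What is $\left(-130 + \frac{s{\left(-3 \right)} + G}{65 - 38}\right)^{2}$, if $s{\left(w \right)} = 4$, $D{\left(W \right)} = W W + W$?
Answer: $\frac{1366561}{81} \approx 16871.0$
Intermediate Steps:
$D{\left(W \right)} = W + W^{2}$ ($D{\left(W \right)} = W^{2} + W = W + W^{2}$)
$f = -2$
$G = -1$ ($G = \left(2 \left(1 + 2\right) - 2\right) - 5 = \left(2 \cdot 3 - 2\right) - 5 = \left(6 - 2\right) - 5 = 4 - 5 = -1$)
$\left(-130 + \frac{s{\left(-3 \right)} + G}{65 - 38}\right)^{2} = \left(-130 + \frac{4 - 1}{65 - 38}\right)^{2} = \left(-130 + \frac{3}{27}\right)^{2} = \left(-130 + 3 \cdot \frac{1}{27}\right)^{2} = \left(-130 + \frac{1}{9}\right)^{2} = \left(- \frac{1169}{9}\right)^{2} = \frac{1366561}{81}$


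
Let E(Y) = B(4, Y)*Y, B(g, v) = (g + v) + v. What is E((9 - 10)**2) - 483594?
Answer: -483588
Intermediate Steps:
B(g, v) = g + 2*v
E(Y) = Y*(4 + 2*Y) (E(Y) = (4 + 2*Y)*Y = Y*(4 + 2*Y))
E((9 - 10)**2) - 483594 = 2*(9 - 10)**2*(2 + (9 - 10)**2) - 483594 = 2*(-1)**2*(2 + (-1)**2) - 483594 = 2*1*(2 + 1) - 483594 = 2*1*3 - 483594 = 6 - 483594 = -483588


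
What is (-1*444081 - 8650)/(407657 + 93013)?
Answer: -452731/500670 ≈ -0.90425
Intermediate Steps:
(-1*444081 - 8650)/(407657 + 93013) = (-444081 - 8650)/500670 = -452731*1/500670 = -452731/500670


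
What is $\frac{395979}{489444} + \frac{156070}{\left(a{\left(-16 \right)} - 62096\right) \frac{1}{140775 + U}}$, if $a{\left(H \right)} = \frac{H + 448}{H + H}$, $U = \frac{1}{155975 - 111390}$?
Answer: $- \frac{63925552419545079105}{180712647950804} \approx -3.5374 \cdot 10^{5}$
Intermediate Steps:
$U = \frac{1}{44585} \approx 2.2429 \cdot 10^{-5}$
$a{\left(H \right)} = \frac{448 + H}{2 H}$
$\frac{395979}{489444} + \frac{156070}{\left(a{\left(-16 \right)} - 62096\right) \frac{1}{140775 + U}} = \frac{395979}{489444} + \frac{156070}{\left(\frac{448 - 16}{2 \left(-16\right)} - 62096\right) \frac{1}{140775 + \frac{1}{44585}}} = 395979 \cdot \frac{1}{489444} + \frac{156070}{\left(\frac{1}{2} \left(- \frac{1}{16}\right) 432 - 62096\right) \frac{1}{\frac{6276453376}{44585}}} = \frac{131993}{163148} + \frac{156070}{\left(- \frac{27}{2} - 62096\right) \frac{44585}{6276453376}} = \frac{131993}{163148} + \frac{156070}{\left(- \frac{124219}{2}\right) \frac{44585}{6276453376}} = \frac{131993}{163148} + \frac{156070}{- \frac{5538304115}{12552906752}} = \frac{131993}{163148} + 156070 \left(- \frac{12552906752}{5538304115}\right) = \frac{131993}{163148} - \frac{391826431356928}{1107660823} = - \frac{63925552419545079105}{180712647950804}$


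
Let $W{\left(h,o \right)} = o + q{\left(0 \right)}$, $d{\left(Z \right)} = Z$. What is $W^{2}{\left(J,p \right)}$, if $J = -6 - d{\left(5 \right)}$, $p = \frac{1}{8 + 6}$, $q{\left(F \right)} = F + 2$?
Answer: $\frac{841}{196} \approx 4.2908$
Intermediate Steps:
$q{\left(F \right)} = 2 + F$
$p = \frac{1}{14} \approx 0.071429$
$J = -11$ ($J = -6 - 5 = -11$)
$W{\left(h,o \right)} = 2 + o$ ($W{\left(h,o \right)} = o + \left(2 + 0\right) = o + 2 = 2 + o$)
$W^{2}{\left(J,p \right)} = \left(2 + \frac{1}{14}\right)^{2} = \left(\frac{29}{14}\right)^{2} = \frac{841}{196}$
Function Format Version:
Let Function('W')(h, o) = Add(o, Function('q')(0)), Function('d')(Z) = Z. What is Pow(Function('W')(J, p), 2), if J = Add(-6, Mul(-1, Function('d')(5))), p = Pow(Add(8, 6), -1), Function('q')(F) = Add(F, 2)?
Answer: Rational(841, 196) ≈ 4.2908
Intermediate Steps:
Function('q')(F) = Add(2, F)
p = Rational(1, 14) (p = Pow(14, -1) = Rational(1, 14) ≈ 0.071429)
J = -11 (J = Add(-6, Mul(-1, 5)) = Add(-6, -5) = -11)
Function('W')(h, o) = Add(2, o) (Function('W')(h, o) = Add(o, Add(2, 0)) = Add(o, 2) = Add(2, o))
Pow(Function('W')(J, p), 2) = Pow(Add(2, Rational(1, 14)), 2) = Pow(Rational(29, 14), 2) = Rational(841, 196)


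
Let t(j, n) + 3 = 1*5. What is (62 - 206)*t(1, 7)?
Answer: -288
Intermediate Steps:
t(j, n) = 2 (t(j, n) = -3 + 1*5 = -3 + 5 = 2)
(62 - 206)*t(1, 7) = (62 - 206)*2 = -144*2 = -288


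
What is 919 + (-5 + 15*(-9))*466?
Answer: -64321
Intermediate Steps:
919 + (-5 + 15*(-9))*466 = 919 + (-5 - 135)*466 = 919 - 140*466 = 919 - 65240 = -64321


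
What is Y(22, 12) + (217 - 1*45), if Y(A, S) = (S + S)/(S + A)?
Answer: 2936/17 ≈ 172.71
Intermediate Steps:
Y(A, S) = 2*S/(A + S) (Y(A, S) = (2*S)/(A + S) = 2*S/(A + S))
Y(22, 12) + (217 - 1*45) = 2*12/(22 + 12) + (217 - 1*45) = 2*12/34 + (217 - 45) = 2*12*(1/34) + 172 = 12/17 + 172 = 2936/17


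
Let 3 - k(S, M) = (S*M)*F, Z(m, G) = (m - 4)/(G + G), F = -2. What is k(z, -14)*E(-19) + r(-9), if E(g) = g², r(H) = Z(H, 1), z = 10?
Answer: -200007/2 ≈ -1.0000e+5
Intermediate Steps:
Z(m, G) = (-4 + m)/(2*G) (Z(m, G) = (-4 + m)/((2*G)) = (-4 + m)*(1/(2*G)) = (-4 + m)/(2*G))
r(H) = -2 + H/2 (r(H) = (½)*(-4 + H)/1 = (½)*1*(-4 + H) = -2 + H/2)
k(S, M) = 3 + 2*M*S (k(S, M) = 3 - S*M*(-2) = 3 - M*S*(-2) = 3 - (-2)*M*S = 3 + 2*M*S)
k(z, -14)*E(-19) + r(-9) = (3 + 2*(-14)*10)*(-19)² + (-2 + (½)*(-9)) = (3 - 280)*361 + (-2 - 9/2) = -277*361 - 13/2 = -99997 - 13/2 = -200007/2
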